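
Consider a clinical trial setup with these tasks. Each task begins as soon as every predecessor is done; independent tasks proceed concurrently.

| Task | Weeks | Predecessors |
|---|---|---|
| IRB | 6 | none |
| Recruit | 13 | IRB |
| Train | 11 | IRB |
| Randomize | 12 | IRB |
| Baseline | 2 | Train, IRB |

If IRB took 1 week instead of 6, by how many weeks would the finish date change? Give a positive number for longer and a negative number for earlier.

-5

Baseline: IRB→Recruit = 6+13 = 19 → 19 weeks.
Since IRB is critical, the -5 change carries straight to that chain (now 14 weeks).
The critical path is still IRB→Recruit; finish is now 14 weeks.
Change in finish: 14 − 19 = -5 weeks.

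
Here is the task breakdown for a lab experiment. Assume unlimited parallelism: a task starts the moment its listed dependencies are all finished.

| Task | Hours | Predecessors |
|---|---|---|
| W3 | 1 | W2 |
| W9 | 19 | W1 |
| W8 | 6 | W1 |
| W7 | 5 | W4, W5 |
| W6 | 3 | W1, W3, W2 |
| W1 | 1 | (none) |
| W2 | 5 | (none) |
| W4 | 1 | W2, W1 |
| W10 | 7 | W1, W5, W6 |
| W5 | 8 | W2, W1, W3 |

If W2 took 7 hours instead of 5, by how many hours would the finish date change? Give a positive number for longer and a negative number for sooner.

Actual critical path: W2→W3→W5→W10 = 5+1+8+7 = 21 ⇒ 21 hours.
W2 lies on that path, so at 7 hours the path becomes 23 hours.
That remains the longest chain; total 23 hours.
Change in finish: 23 − 21 = +2 hours.

2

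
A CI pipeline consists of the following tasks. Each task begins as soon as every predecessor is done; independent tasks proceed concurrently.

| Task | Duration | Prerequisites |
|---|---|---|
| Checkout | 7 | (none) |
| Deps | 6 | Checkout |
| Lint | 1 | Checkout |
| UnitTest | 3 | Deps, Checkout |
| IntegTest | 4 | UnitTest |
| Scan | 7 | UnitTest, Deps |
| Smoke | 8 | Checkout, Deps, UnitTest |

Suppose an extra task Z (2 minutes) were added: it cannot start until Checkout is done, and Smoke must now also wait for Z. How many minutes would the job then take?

Originally the job takes 24 minutes.
With Z inserted, Smoke now waits for max(Checkout, Deps, UnitTest, Z).
New critical path: Checkout→Deps→UnitTest→Smoke = 7+6+3+8 = 24 ⇒ 24 minutes.

24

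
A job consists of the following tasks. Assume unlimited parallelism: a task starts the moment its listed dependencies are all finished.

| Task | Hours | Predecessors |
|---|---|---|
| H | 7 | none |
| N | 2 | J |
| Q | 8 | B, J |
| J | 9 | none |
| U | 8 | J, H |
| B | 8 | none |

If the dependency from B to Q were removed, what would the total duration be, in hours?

17

With the dependency in place, J→U = 9+8 = 17 sets the finish at 17 hours.
Dropping B→Q doesn't change Q's earliest start (9); another predecessor still binds.
New critical path: J→U = 9+8 = 17 ⇒ 17 hours.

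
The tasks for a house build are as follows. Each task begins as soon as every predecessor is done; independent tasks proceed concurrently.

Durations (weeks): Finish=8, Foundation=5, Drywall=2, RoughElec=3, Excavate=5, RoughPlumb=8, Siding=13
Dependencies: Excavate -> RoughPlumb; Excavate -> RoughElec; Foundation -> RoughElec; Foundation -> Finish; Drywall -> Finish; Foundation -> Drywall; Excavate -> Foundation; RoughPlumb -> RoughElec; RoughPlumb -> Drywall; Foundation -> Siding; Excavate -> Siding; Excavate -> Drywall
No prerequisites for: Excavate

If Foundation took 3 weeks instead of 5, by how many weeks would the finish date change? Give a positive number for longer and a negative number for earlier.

Actual critical path: Excavate→Foundation→Siding = 5+5+13 = 23 ⇒ 23 weeks.
Since Foundation is critical, the -2 change carries straight to that chain (now 21 weeks).
New critical path: Excavate→RoughPlumb→Drywall→Finish = 5+8+2+8 = 23 ⇒ 23 weeks.
Change in finish: 23 − 23 = +0 weeks.

0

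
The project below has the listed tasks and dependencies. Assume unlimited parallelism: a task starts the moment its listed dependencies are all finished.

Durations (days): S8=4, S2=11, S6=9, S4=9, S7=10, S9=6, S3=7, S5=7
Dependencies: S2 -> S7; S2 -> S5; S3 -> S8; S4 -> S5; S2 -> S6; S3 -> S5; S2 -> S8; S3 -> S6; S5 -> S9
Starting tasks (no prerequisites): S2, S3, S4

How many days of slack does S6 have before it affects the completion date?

S2→S5→S9 = 11+7+6 = 24 sets the makespan at 24 days.
S6 finishes as early as 20 and must finish by 24.
So S6 can slip 24 − 20 = 4 days.

4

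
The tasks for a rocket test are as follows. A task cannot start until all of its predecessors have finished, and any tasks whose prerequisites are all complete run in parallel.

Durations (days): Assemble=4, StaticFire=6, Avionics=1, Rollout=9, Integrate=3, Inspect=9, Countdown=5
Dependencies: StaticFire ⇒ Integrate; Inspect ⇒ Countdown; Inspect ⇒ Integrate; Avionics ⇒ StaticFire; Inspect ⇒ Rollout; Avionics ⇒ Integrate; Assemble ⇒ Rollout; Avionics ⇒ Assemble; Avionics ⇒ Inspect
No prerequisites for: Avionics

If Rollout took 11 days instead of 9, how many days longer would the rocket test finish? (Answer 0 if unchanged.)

2

Critical path before the change: Avionics→Inspect→Rollout = 1+9+9 = 19 giving 19 days.
Since Rollout is critical, the +2 change carries straight to that chain (now 21 days).
No other chain overtakes it, so the finish is 21 days.
Change in finish: 21 − 19 = +2 days.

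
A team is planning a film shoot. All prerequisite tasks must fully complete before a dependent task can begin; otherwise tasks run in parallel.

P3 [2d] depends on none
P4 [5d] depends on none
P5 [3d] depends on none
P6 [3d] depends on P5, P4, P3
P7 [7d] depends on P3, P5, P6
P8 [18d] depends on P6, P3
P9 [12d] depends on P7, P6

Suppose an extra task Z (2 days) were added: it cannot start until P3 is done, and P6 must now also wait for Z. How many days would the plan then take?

Originally the plan takes 27 days.
With Z inserted, P6 now waits for max(P5, P4, P3, Z).
New critical path: P4→P6→P7→P9 = 5+3+7+12 = 27 ⇒ 27 days.

27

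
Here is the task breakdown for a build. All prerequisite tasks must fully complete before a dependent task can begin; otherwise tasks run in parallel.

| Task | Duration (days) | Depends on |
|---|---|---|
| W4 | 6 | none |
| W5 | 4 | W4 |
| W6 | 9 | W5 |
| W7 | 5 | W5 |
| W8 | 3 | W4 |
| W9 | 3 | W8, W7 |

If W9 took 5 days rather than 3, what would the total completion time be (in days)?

20

As given, the longest chain is W4→W5→W6 = 6+4+9 = 19, so the finish is 19 days.
W9 has 1 day of float (longest path through it is 18).
Now W4→W5→W7→W9 = 6+4+5+5 = 20 is longest, so the finish becomes 20 days.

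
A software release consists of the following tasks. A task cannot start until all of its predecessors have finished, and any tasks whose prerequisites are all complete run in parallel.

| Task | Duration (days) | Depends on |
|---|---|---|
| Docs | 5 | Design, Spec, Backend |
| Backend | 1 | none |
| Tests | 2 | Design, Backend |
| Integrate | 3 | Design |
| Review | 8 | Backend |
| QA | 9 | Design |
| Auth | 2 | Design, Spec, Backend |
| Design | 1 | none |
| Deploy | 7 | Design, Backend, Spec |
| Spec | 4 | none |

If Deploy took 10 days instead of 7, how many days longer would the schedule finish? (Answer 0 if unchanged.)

3

The binding path is Spec→Deploy = 4+7 = 11; finish at 11 days.
Deploy lies on that path, so at 10 days the path becomes 14 days.
No other chain overtakes it, so the finish is 14 days.
Change in finish: 14 − 11 = +3 days.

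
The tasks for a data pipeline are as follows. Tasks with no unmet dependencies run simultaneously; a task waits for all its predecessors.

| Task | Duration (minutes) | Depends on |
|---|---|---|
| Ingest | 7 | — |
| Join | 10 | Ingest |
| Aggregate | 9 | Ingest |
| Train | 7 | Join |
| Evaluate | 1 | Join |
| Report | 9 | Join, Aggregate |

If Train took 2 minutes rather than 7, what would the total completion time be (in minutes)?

Critical path before the change: Ingest→Join→Report = 7+10+9 = 26 giving 26 minutes.
The longest path through Train is only 24 minutes, so Train has float 2.
That remains the longest chain; total 26 minutes.

26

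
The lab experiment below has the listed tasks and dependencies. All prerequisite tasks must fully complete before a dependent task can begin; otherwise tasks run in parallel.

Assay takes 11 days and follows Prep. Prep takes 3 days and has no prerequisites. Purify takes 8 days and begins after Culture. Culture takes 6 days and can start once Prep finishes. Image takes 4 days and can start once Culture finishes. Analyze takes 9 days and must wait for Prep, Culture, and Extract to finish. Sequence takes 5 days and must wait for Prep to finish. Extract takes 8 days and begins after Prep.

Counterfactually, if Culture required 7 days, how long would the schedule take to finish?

20

As given, the longest chain is Prep→Extract→Analyze = 3+8+9 = 20, so the finish is 20 days.
Culture is off the critical path — its longest chain is 18 days, giving 2 of slack.
No other chain overtakes it, so the finish is 20 days.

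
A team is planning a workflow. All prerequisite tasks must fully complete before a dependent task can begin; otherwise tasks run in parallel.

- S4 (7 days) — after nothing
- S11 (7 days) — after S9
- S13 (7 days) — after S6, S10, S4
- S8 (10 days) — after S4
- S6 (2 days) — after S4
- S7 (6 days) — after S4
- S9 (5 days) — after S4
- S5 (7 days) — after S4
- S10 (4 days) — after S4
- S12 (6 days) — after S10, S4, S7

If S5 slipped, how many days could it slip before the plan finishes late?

5

Critical path: S4→S7→S12 = 7+6+6 = 19, so the finish is 19 days.
Longest path through S5: 14 days (earliest finish 14, latest finish 19).
Slack of S5 = 12 − 7 = 5 days.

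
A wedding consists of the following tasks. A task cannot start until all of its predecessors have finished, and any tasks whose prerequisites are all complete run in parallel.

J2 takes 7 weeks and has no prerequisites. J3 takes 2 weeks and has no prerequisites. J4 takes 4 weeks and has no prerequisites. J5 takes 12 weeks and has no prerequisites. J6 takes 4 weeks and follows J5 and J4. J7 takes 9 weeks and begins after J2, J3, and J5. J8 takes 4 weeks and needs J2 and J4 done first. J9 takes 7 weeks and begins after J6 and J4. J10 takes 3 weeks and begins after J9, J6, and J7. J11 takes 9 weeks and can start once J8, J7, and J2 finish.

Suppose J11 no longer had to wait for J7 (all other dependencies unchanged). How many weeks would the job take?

Before: longest chain J5→J7→J11 = 12+9+9 = 30, finish 30.
Without J7→J11, J11's earliest start moves from 21 to 11.
The longest chain is now J5→J6→J9→J10 = 12+4+7+3 = 26, so the job takes 26 weeks.

26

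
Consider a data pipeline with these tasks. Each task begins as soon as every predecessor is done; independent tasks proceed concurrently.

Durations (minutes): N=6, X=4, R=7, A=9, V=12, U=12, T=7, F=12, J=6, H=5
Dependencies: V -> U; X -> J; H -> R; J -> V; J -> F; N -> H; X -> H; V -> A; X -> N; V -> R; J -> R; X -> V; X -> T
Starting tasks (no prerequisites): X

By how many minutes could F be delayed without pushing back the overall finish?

12

X→J→V→U = 4+6+12+12 = 34 sets the makespan at 34 minutes.
F finishes as early as 22 and must finish by 34.
Slack of F = 22 − 10 = 12 minutes.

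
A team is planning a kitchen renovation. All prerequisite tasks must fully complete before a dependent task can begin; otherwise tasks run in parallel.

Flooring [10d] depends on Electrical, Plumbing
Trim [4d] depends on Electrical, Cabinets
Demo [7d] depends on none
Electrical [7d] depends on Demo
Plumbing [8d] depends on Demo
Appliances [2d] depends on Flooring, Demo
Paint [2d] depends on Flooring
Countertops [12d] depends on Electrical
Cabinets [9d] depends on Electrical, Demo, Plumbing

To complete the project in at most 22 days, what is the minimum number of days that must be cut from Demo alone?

Current finish: 28 days; target: 22.
Demo is on every critical path, so each day cut from Demo cuts the finish by one (this holds down to a finish of 22).
Need 28 − 22 = 6 days off Demo → Demo becomes 1 day, finish becomes 22.

6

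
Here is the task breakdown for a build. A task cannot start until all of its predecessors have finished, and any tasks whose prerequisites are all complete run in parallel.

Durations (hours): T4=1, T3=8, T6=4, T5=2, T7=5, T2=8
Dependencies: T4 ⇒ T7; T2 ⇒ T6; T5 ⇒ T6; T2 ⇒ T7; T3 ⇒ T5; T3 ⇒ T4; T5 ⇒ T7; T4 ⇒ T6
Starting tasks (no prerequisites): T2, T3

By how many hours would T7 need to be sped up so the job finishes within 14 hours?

Current finish: 15 hours; target: 14.
T7 is on every critical path, so each hour cut from T7 cuts the finish by one (this holds down to a finish of 14).
Need 15 − 14 = 1 hour off T7 → T7 becomes 4 hours, finish becomes 14.

1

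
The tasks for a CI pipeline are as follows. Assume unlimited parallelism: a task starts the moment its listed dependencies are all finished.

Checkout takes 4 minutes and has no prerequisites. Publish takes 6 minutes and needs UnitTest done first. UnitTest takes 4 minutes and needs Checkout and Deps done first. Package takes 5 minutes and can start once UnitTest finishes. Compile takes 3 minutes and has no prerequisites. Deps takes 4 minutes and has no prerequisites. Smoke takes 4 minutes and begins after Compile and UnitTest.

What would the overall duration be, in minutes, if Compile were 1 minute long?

14

Actual critical path: Checkout→UnitTest→Publish = 4+4+6 = 14 ⇒ 14 minutes.
Compile has 7 minutes of float (longest path through it is 7).
No other chain overtakes it, so the finish is 14 minutes.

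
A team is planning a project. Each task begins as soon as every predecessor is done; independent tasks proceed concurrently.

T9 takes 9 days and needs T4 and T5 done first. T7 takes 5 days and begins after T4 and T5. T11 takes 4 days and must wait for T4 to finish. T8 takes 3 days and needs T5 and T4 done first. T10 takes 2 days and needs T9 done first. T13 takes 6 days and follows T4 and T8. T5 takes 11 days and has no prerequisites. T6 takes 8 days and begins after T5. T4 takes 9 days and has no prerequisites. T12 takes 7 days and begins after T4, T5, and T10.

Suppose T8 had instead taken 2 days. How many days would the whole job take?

Critical path before the change: T5→T9→T10→T12 = 11+9+2+7 = 29 giving 29 days.
T8 has 9 days of float (longest path through it is 20).
That remains the longest chain; total 29 days.

29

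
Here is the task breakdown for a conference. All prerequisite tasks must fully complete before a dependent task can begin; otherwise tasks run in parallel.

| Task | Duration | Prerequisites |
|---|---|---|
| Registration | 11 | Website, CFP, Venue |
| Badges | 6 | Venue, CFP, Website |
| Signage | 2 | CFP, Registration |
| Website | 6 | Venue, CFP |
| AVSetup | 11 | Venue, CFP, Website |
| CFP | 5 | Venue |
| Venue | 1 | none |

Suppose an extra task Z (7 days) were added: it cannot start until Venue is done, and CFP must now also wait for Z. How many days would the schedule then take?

Originally the schedule takes 25 days.
With Z inserted, CFP now waits for max(Venue, Z).
New critical path: Venue→Z→CFP→Website→Registration→Signage = 1+7+5+6+11+2 = 32 ⇒ 32 days.

32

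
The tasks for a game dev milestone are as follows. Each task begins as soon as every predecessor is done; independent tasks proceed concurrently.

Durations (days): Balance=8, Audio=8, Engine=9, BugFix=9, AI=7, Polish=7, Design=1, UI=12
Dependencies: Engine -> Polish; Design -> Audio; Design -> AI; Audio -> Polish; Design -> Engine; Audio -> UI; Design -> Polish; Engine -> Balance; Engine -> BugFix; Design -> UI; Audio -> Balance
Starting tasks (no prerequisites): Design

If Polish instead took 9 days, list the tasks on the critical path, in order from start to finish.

The binding path is Design→Audio→UI = 1+8+12 = 21; finish at 21 days.
The longest path through Polish is only 17 days, so Polish has float 4.
The critical path is still Design→Audio→UI; finish is now 21 days.

Design, Audio, UI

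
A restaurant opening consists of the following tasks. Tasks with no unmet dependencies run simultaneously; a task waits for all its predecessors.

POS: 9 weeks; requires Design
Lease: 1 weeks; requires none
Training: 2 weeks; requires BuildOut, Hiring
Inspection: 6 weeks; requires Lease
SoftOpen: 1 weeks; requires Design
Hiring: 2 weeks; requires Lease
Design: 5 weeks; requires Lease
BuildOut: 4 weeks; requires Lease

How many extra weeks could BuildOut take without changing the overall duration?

Critical path: Lease→Design→POS = 1+5+9 = 15, so the finish is 15 weeks.
Longest path through BuildOut: 7 weeks (earliest finish 5, latest finish 13).
So BuildOut can slip 13 − 5 = 8 weeks.

8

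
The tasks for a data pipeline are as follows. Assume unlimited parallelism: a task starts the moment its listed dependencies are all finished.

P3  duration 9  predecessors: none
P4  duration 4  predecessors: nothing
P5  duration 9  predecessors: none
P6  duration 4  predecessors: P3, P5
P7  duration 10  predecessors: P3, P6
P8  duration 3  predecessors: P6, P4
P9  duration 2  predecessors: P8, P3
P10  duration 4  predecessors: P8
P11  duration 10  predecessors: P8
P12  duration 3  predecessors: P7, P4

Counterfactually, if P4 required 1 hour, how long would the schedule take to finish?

The binding path is P3→P6→P7→P12 = 9+4+10+3 = 26; finish at 26 hours.
P4 is off the critical path — its longest chain is 17 hours, giving 9 of slack.
The critical path is still P3→P6→P7→P12; finish is now 26 hours.

26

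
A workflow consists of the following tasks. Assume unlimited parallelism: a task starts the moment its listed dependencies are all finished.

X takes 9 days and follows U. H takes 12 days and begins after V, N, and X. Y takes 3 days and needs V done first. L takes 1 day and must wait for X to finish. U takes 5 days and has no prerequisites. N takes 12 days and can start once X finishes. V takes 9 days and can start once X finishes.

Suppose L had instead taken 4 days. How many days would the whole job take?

Critical path before the change: U→X→N→H = 5+9+12+12 = 38 giving 38 days.
The longest path through L is only 15 days, so L has float 23.
That remains the longest chain; total 38 days.

38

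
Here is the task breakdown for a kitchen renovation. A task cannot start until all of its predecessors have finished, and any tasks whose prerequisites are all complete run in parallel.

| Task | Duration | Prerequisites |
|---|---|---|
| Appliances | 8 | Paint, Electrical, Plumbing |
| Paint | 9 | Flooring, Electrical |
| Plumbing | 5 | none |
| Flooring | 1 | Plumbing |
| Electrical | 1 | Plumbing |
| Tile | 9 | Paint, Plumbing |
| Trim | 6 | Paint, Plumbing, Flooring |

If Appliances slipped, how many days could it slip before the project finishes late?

1

Plumbing→Electrical→Paint→Tile = 5+1+9+9 = 24 sets the makespan at 24 days.
Appliances finishes as early as 23 and must finish by 24.
So Appliances can slip 24 − 23 = 1 day.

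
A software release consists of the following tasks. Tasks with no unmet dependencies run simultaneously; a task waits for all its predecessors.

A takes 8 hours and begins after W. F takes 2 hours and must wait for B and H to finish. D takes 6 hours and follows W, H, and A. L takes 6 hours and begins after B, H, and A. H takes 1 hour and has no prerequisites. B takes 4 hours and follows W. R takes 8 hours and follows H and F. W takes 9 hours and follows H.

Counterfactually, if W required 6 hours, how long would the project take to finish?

21

As given, the longest chain is H→W→B→F→R = 1+9+4+2+8 = 24, so the finish is 24 hours.
W is on the critical path; changing it to 6 makes that path 21 hours.
The critical path is still H→W→B→F→R; finish is now 21 hours.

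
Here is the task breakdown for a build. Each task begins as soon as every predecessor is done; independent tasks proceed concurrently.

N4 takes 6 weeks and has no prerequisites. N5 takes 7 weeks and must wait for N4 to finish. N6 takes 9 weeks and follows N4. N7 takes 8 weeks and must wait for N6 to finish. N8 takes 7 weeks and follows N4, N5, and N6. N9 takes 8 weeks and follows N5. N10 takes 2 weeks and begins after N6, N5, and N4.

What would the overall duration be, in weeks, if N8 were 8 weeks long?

23

The binding path is N4→N6→N7 = 6+9+8 = 23; finish at 23 weeks.
The longest path through N8 is only 22 weeks, so N8 has float 1.
That remains the longest chain; total 23 weeks.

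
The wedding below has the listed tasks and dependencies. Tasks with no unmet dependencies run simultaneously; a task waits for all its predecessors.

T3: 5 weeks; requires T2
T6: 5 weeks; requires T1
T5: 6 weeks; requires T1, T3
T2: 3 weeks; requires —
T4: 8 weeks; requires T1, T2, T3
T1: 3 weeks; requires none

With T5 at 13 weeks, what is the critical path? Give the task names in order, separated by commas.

As given, the longest chain is T2→T3→T4 = 3+5+8 = 16, so the finish is 16 weeks.
The longest path through T5 is only 14 weeks, so T5 has float 2.
The binding chain switches to T2→T3→T5 = 3+5+13 = 21; finish 21 weeks.

T2, T3, T5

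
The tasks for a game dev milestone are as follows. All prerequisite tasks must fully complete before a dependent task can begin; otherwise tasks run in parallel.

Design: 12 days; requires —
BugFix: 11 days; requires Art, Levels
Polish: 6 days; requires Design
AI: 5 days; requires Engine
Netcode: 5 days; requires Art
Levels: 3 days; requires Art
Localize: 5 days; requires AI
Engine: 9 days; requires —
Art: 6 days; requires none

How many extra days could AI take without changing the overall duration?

1

Art→Levels→BugFix = 6+3+11 = 20 sets the makespan at 20 days.
AI finishes as early as 14 and must finish by 15.
Float = 20 − 19 = 1.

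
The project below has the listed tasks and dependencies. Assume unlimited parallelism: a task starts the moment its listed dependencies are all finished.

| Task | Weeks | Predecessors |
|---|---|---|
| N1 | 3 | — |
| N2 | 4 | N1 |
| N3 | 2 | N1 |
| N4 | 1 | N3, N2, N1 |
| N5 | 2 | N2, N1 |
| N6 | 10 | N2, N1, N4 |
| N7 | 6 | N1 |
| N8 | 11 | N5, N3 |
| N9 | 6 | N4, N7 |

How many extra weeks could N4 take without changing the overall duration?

2

Critical path: N1→N2→N5→N8 = 3+4+2+11 = 20, so the finish is 20 weeks.
N4 finishes as early as 8 and must finish by 10.
So N4 can slip 10 − 8 = 2 weeks.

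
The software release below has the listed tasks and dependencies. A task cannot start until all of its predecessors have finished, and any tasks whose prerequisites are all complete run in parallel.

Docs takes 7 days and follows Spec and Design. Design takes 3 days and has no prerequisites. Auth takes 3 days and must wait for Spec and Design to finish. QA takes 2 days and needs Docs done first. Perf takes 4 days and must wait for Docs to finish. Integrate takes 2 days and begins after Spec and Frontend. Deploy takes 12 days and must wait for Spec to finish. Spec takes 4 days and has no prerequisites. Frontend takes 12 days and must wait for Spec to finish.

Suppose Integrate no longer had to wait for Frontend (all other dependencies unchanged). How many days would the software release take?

16

Original critical path: Spec→Frontend→Integrate = 4+12+2 = 18 ⇒ 18 days.
Without Frontend→Integrate, Integrate's earliest start moves from 16 to 4.
The longest chain is now Spec→Frontend = 4+12 = 16, so the software release takes 16 days.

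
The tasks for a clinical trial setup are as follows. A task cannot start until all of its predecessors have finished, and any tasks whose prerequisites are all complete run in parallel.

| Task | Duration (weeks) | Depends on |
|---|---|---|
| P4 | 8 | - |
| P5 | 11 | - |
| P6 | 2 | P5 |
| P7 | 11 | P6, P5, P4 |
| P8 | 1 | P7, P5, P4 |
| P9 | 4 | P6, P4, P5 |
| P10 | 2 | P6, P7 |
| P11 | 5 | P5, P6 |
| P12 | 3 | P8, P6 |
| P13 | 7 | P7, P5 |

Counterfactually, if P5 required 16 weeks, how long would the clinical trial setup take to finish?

Baseline: P5→P6→P7→P13 = 11+2+11+7 = 31 → 31 weeks.
P5 is on the critical path; changing it to 16 makes that path 36 weeks.
The critical path is still P5→P6→P7→P13; finish is now 36 weeks.

36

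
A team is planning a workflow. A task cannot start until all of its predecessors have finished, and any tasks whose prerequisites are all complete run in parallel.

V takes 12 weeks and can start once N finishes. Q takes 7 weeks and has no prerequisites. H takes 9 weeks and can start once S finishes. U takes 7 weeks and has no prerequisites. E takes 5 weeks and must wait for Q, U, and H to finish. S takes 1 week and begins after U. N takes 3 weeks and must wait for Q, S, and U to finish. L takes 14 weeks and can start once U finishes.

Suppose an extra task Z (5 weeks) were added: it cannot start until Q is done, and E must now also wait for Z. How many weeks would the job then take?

Originally the job takes 23 weeks.
With Z inserted, E now waits for max(Q, U, H, Z).
New critical path: U→S→N→V = 7+1+3+12 = 23 ⇒ 23 weeks.

23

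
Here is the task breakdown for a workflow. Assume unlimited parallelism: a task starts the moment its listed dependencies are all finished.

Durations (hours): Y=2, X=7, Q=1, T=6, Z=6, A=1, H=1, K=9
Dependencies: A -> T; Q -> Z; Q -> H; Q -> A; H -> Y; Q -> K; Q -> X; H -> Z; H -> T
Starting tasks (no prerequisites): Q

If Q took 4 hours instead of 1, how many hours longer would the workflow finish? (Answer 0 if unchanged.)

3

As given, the longest chain is Q→K = 1+9 = 10, so the finish is 10 hours.
Since Q is critical, the +3 change carries straight to that chain (now 13 hours).
No other chain overtakes it, so the finish is 13 hours.
Change in finish: 13 − 10 = +3 hours.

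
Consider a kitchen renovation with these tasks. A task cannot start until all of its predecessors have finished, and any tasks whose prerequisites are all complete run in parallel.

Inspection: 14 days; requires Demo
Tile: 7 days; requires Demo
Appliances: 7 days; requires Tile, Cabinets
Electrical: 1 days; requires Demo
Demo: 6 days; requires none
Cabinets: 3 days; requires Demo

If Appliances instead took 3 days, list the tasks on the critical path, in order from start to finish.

Demo, Inspection

As given, the longest chain is Demo→Tile→Appliances = 6+7+7 = 20, so the finish is 20 days.
Appliances is on the critical path; changing it to 3 makes that path 16 days.
The binding chain switches to Demo→Inspection = 6+14 = 20; finish 20 days.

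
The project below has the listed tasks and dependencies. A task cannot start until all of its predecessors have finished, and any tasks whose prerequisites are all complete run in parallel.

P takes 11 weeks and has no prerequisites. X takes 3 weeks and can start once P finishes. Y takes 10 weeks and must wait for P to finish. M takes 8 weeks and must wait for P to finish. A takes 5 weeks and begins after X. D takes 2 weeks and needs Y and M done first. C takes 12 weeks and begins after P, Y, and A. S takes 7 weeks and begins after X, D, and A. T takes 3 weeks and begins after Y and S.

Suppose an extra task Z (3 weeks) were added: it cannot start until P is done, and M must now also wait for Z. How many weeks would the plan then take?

Originally the plan takes 33 weeks.
With Z inserted, M now waits for max(P, Z).
New critical path: P→Z→M→D→S→T = 11+3+8+2+7+3 = 34 ⇒ 34 weeks.

34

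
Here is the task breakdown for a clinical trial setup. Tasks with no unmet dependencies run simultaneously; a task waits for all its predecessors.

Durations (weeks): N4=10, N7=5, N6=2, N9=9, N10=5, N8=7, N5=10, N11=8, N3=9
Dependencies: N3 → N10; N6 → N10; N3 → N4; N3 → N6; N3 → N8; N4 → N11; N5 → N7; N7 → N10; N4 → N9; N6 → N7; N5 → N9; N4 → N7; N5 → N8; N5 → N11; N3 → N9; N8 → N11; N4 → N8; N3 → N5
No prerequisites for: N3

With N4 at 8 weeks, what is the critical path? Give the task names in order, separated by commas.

N3, N5, N8, N11

Critical path before the change: N3→N4→N8→N11 = 9+10+7+8 = 34 giving 34 weeks.
N4 lies on that path, so at 8 weeks the path becomes 32 weeks.
New critical path: N3→N5→N8→N11 = 9+10+7+8 = 34 ⇒ 34 weeks.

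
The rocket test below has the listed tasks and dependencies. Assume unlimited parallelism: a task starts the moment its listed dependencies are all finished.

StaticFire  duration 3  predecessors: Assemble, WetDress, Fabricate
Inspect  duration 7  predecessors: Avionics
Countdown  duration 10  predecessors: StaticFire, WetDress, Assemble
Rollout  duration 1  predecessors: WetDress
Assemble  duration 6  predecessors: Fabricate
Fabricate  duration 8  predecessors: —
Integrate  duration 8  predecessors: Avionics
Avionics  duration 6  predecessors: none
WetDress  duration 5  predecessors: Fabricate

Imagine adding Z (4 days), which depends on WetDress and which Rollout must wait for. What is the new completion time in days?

27

Originally the plan takes 27 days.
With Z inserted, Rollout now waits for max(WetDress, Z).
New critical path: Fabricate→Assemble→StaticFire→Countdown = 8+6+3+10 = 27 ⇒ 27 days.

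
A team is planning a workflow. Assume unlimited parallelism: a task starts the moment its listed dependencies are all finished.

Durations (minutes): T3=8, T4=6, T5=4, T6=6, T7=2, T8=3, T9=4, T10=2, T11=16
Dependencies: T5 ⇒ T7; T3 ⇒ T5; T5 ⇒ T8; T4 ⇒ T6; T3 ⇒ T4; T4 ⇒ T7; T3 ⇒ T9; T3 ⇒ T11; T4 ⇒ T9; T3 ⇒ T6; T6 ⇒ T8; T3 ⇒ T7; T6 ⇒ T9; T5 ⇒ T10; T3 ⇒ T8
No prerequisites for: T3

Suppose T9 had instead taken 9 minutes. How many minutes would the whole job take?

29

Actual critical path: T3→T4→T6→T9 = 8+6+6+4 = 24 ⇒ 24 minutes.
T9 is on the critical path; changing it to 9 makes that path 29 minutes.
No other chain overtakes it, so the finish is 29 minutes.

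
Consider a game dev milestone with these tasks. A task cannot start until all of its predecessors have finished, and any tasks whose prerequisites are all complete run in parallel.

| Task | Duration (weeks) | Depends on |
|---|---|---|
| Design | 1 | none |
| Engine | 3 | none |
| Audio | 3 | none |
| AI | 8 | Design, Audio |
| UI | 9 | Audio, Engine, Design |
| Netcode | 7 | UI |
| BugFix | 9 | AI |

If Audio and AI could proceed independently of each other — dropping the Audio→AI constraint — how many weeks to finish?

19

With the dependency in place, Audio→AI→BugFix = 3+8+9 = 20 sets the finish at 20 weeks.
Without Audio→AI, AI's earliest start moves from 3 to 1.
New critical path: Engine→UI→Netcode = 3+9+7 = 19 ⇒ 19 weeks.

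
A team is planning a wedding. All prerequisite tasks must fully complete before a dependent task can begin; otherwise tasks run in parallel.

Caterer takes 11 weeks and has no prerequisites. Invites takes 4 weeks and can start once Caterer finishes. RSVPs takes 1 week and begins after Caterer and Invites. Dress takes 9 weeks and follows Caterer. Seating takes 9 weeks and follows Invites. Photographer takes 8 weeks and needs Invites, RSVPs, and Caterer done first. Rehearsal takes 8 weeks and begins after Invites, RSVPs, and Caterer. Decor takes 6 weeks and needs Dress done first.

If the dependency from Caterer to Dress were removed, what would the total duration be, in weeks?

Before: longest chain Caterer→Dress→Decor = 11+9+6 = 26, finish 26.
Without Caterer→Dress, Dress's earliest start moves from 11 to 0.
New critical path: Caterer→Invites→RSVPs→Photographer = 11+4+1+8 = 24 ⇒ 24 weeks.

24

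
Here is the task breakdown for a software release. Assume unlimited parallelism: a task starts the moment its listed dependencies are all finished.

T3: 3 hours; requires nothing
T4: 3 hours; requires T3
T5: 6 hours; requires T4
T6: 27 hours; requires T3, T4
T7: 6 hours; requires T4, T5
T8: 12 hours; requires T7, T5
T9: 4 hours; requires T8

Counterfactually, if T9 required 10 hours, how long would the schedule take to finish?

The binding path is T3→T4→T5→T7→T8→T9 = 3+3+6+6+12+4 = 34; finish at 34 hours.
T9 is on the critical path; changing it to 10 makes that path 40 hours.
That remains the longest chain; total 40 hours.

40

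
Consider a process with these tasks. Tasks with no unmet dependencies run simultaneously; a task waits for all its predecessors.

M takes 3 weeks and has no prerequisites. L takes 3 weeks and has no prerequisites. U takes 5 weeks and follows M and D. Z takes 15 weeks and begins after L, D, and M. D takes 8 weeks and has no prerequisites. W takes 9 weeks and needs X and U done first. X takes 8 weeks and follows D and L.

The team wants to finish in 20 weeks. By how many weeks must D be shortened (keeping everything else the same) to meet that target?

Current finish: 25 weeks; target: 20.
D is on every critical path, so each week cut from D cuts the finish by one (this holds down to a finish of 20).
Need 25 − 20 = 5 weeks off D → D becomes 3 weeks, finish becomes 20.

5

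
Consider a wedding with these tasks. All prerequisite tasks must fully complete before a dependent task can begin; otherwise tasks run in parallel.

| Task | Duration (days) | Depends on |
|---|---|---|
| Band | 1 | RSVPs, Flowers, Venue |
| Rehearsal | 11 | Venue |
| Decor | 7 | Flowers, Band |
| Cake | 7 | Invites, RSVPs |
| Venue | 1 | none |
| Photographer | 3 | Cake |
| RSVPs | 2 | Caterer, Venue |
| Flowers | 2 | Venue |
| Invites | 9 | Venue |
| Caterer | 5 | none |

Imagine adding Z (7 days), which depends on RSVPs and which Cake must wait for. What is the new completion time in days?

Originally the project takes 20 days.
With Z inserted, Cake now waits for max(Invites, RSVPs, Z).
New critical path: Caterer→RSVPs→Z→Cake→Photographer = 5+2+7+7+3 = 24 ⇒ 24 days.

24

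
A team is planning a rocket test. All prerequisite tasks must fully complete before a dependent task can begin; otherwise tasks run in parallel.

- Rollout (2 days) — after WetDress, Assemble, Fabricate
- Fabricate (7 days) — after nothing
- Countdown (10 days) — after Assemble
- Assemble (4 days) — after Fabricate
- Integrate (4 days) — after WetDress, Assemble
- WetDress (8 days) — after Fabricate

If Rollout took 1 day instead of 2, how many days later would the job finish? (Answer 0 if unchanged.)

0

Actual critical path: Fabricate→Assemble→Countdown = 7+4+10 = 21 ⇒ 21 days.
Rollout has 4 days of float (longest path through it is 17).
No other chain overtakes it, so the finish is 21 days.
Change in finish: 21 − 21 = +0 days.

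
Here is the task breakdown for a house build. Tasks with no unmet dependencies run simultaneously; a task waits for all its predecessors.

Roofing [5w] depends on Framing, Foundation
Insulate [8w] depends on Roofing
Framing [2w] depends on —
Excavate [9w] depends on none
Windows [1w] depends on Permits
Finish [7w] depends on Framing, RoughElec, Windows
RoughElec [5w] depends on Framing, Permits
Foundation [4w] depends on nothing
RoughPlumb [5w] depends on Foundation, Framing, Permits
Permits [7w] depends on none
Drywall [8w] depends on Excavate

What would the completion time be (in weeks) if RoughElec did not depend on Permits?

17

Before: longest chain Permits→RoughElec→Finish = 7+5+7 = 19, finish 19.
Without Permits→RoughElec, RoughElec's earliest start moves from 7 to 2.
After: Excavate→Drywall = 9+8 = 17 → 17 weeks.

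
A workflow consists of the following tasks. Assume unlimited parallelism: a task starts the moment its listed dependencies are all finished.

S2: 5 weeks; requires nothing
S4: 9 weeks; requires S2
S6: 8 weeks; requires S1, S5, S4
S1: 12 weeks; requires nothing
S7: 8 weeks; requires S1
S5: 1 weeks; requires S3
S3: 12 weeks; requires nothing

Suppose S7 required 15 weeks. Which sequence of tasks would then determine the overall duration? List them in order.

Baseline: S2→S4→S6 = 5+9+8 = 22 → 22 weeks.
S7 has 2 weeks of float (longest path through it is 20).
New critical path: S1→S7 = 12+15 = 27 ⇒ 27 weeks.

S1, S7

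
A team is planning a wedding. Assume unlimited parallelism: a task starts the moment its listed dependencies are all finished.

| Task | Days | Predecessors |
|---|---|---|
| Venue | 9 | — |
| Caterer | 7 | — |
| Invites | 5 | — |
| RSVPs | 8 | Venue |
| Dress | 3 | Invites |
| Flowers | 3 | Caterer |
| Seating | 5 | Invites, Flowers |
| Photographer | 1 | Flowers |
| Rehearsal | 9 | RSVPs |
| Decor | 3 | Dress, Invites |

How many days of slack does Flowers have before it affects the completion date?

11

Venue→RSVPs→Rehearsal = 9+8+9 = 26 sets the makespan at 26 days.
Flowers finishes as early as 10 and must finish by 21.
Float = 26 − 15 = 11.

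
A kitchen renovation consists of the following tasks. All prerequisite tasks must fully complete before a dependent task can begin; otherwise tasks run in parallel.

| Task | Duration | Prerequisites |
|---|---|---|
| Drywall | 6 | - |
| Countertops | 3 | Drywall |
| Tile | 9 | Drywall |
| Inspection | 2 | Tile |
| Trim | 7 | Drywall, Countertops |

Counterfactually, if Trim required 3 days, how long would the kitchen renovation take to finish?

Actual critical path: Drywall→Tile→Inspection = 6+9+2 = 17 ⇒ 17 days.
Trim has 1 day of float (longest path through it is 16).
No other chain overtakes it, so the finish is 17 days.

17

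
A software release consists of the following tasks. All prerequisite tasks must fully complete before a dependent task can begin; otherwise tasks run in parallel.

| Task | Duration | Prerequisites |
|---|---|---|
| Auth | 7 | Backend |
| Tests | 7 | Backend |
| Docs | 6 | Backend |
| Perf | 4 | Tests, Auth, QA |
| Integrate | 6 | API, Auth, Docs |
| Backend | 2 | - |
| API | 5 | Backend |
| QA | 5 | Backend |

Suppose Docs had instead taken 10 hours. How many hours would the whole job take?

Baseline: Backend→Auth→Integrate = 2+7+6 = 15 → 15 hours.
Docs is off the critical path — its longest chain is 14 hours, giving 1 of slack.
The binding chain switches to Backend→Docs→Integrate = 2+10+6 = 18; finish 18 hours.

18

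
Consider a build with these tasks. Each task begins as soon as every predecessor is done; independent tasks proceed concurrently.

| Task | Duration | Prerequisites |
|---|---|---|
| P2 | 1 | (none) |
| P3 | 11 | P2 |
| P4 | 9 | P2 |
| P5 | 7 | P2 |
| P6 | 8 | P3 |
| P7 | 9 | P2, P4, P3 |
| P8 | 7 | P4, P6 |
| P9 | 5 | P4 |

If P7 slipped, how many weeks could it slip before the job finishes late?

The longest chain is P2→P3→P6→P8 = 1+11+8+7 = 27; overall finish 27 weeks.
P7 finishes as early as 21 and must finish by 27.
Slack of P7 = 18 − 12 = 6 weeks.

6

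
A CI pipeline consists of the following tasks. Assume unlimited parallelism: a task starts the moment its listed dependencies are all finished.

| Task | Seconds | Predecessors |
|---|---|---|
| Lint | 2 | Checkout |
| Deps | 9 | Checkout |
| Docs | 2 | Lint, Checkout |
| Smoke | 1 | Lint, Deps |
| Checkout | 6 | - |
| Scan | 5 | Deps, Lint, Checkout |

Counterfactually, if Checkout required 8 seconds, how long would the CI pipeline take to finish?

22

The binding path is Checkout→Deps→Scan = 6+9+5 = 20; finish at 20 seconds.
Checkout is on the critical path; changing it to 8 makes that path 22 seconds.
No other chain overtakes it, so the finish is 22 seconds.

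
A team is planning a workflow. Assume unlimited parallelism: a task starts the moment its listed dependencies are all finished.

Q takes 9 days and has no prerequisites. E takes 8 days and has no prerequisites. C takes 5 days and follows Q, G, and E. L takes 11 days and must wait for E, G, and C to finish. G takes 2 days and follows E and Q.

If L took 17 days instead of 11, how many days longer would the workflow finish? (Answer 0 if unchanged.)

6

Actual critical path: Q→G→C→L = 9+2+5+11 = 27 ⇒ 27 days.
Since L is critical, the +6 change carries straight to that chain (now 33 days).
The critical path is still Q→G→C→L; finish is now 33 days.
Change in finish: 33 − 27 = +6 days.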